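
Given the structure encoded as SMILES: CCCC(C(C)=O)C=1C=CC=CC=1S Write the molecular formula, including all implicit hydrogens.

Walk through each heavy atom and fill implicit hydrogens from standard valence (C 4, N 3, O 2, S 2, halogen 1):
  atom 1: C, bond orders sum to 1 (valence 4) → 3 H
  atom 2: C, bond orders sum to 2 (valence 4) → 2 H
  atom 3: C, bond orders sum to 2 (valence 4) → 2 H
  atom 4: C, bond orders sum to 3 (valence 4) → 1 H
  atom 5: C, bond orders sum to 4 (valence 4) → 0 H
  atom 6: C, bond orders sum to 1 (valence 4) → 3 H
  atom 7: O, bond orders sum to 2 (valence 2) → 0 H
  atom 8: C, bond orders sum to 4 (valence 4) → 0 H
  atom 9: C, bond orders sum to 3 (valence 4) → 1 H
  atom 10: C, bond orders sum to 3 (valence 4) → 1 H
  atom 11: C, bond orders sum to 3 (valence 4) → 1 H
  atom 12: C, bond orders sum to 3 (valence 4) → 1 H
  atom 13: C, bond orders sum to 4 (valence 4) → 0 H
  atom 14: S, bond orders sum to 1 (valence 2) → 1 H
Totals → C:12, H:16, O:1, S:1.

C12H16OS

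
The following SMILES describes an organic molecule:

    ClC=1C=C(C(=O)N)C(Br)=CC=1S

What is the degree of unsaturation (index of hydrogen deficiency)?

Degree of unsaturation = (number of rings) + (number of π bonds).
Ring closures in the SMILES: 1.
π bonds: 4 double bonds (each 1 DoU) → 4 DoU from unsaturation.
Total DoU = 1 + 4 = 5.

5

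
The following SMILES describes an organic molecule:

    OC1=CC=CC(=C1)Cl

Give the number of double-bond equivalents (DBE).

4

Degree of unsaturation = (number of rings) + (number of π bonds).
Ring closures in the SMILES: 1.
π bonds: 3 double bonds (each 1 DoU) → 3 DoU from unsaturation.
Total DoU = 1 + 3 = 4.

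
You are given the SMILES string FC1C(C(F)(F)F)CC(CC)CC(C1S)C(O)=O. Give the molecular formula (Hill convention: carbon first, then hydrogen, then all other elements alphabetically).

Walk through each heavy atom and fill implicit hydrogens from standard valence (C 4, N 3, O 2, S 2, halogen 1):
  atom 1: F (halogen, monovalent) → 0 H
  atom 2: C, bond orders sum to 3 (valence 4) → 1 H
  atom 3: C, bond orders sum to 3 (valence 4) → 1 H
  atom 4: C, bond orders sum to 4 (valence 4) → 0 H
  atom 5: F (halogen, monovalent) → 0 H
  atom 6: F (halogen, monovalent) → 0 H
  atom 7: F (halogen, monovalent) → 0 H
  atom 8: C, bond orders sum to 2 (valence 4) → 2 H
  atom 9: C, bond orders sum to 3 (valence 4) → 1 H
  atom 10: C, bond orders sum to 2 (valence 4) → 2 H
  atom 11: C, bond orders sum to 1 (valence 4) → 3 H
  atom 12: C, bond orders sum to 2 (valence 4) → 2 H
  atom 13: C, bond orders sum to 3 (valence 4) → 1 H
  atom 14: C, bond orders sum to 3 (valence 4) → 1 H
  atom 15: S, bond orders sum to 1 (valence 2) → 1 H
  atom 16: C, bond orders sum to 4 (valence 4) → 0 H
  atom 17: O, bond orders sum to 1 (valence 2) → 1 H
  atom 18: O, bond orders sum to 2 (valence 2) → 0 H
Totals → C:11, H:16, F:4, O:2, S:1.
In Hill order: C11H16F4O2S.

C11H16F4O2S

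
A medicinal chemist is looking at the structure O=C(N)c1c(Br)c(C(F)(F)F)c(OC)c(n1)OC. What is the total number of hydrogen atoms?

8

Walk through each heavy atom and fill implicit hydrogens from standard valence (C 4, N 3, O 2, S 2, halogen 1); for lowercase aromatic atoms, an aromatic c carries 1 H when it has two neighbours and 0 H with three, and aromatic n carries 0 H:
  atom 1: O, bond orders sum to 2 (valence 2) → 0 H
  atom 2: C, bond orders sum to 4 (valence 4) → 0 H
  atom 3: N, bond orders sum to 1 (valence 3) → 2 H
  atom 4: aromatic c, 3 neighbours → 0 H
  atom 5: aromatic c, 3 neighbours → 0 H
  atom 6: Br (halogen, monovalent) → 0 H
  atom 7: aromatic c, 3 neighbours → 0 H
  atom 8: C, bond orders sum to 4 (valence 4) → 0 H
  atom 9: F (halogen, monovalent) → 0 H
  atom 10: F (halogen, monovalent) → 0 H
  atom 11: F (halogen, monovalent) → 0 H
  atom 12: aromatic c, 3 neighbours → 0 H
  atom 13: O, bond orders sum to 2 (valence 2) → 0 H
  atom 14: C, bond orders sum to 1 (valence 4) → 3 H
  atom 15: aromatic c, 3 neighbours → 0 H
  atom 16: aromatic n, 2 neighbours → 0 H
  atom 17: O, bond orders sum to 2 (valence 2) → 0 H
  atom 18: C, bond orders sum to 1 (valence 4) → 3 H
Total hydrogens: 8.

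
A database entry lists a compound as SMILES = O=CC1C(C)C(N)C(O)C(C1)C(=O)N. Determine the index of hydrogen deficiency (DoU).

3

Molecular formula: C9H16N2O3.
DoU = (2C + 2 + N − H − X) / 2, where X is the halogen count and O/S are ignored.
    = (2·9 + 2 + 2 − 16 − 0) / 2 = 6 / 2 = 3.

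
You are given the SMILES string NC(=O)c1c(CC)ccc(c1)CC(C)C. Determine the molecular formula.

C13H19NO

Walk through each heavy atom and fill implicit hydrogens from standard valence (C 4, N 3, O 2, S 2, halogen 1); for lowercase aromatic atoms, an aromatic c carries 1 H when it has two neighbours and 0 H with three, and aromatic n carries 0 H:
  atom 1: N, bond orders sum to 1 (valence 3) → 2 H
  atom 2: C, bond orders sum to 4 (valence 4) → 0 H
  atom 3: O, bond orders sum to 2 (valence 2) → 0 H
  atom 4: aromatic c, 3 neighbours → 0 H
  atom 5: aromatic c, 3 neighbours → 0 H
  atom 6: C, bond orders sum to 2 (valence 4) → 2 H
  atom 7: C, bond orders sum to 1 (valence 4) → 3 H
  atom 8: aromatic c, 2 neighbours → 1 H
  atom 9: aromatic c, 2 neighbours → 1 H
  atom 10: aromatic c, 3 neighbours → 0 H
  atom 11: aromatic c, 2 neighbours → 1 H
  atom 12: C, bond orders sum to 2 (valence 4) → 2 H
  atom 13: C, bond orders sum to 3 (valence 4) → 1 H
  atom 14: C, bond orders sum to 1 (valence 4) → 3 H
  atom 15: C, bond orders sum to 1 (valence 4) → 3 H
Totals → C:13, H:19, N:1, O:1.
In Hill order: C13H19NO.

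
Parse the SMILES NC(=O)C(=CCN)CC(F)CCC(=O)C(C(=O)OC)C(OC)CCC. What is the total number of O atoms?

Scan the SMILES for O atoms (remember two-letter symbols like Cl and Br are single atoms).
Oxygen count: 5.

5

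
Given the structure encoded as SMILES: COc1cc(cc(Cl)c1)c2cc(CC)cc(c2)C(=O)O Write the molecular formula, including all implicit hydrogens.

C16H15ClO3

Walk through each heavy atom and fill implicit hydrogens from standard valence (C 4, N 3, O 2, S 2, halogen 1); for lowercase aromatic atoms, an aromatic c carries 1 H when it has two neighbours and 0 H with three, and aromatic n carries 0 H:
  atom 1: C, bond orders sum to 1 (valence 4) → 3 H
  atom 2: O, bond orders sum to 2 (valence 2) → 0 H
  atom 3: aromatic c, 3 neighbours → 0 H
  atom 4: aromatic c, 2 neighbours → 1 H
  atom 5: aromatic c, 3 neighbours → 0 H
  atom 6: aromatic c, 2 neighbours → 1 H
  atom 7: aromatic c, 3 neighbours → 0 H
  atom 8: Cl (halogen, monovalent) → 0 H
  atom 9: aromatic c, 2 neighbours → 1 H
  atom 10: aromatic c, 3 neighbours → 0 H
  atom 11: aromatic c, 2 neighbours → 1 H
  atom 12: aromatic c, 3 neighbours → 0 H
  atom 13: C, bond orders sum to 2 (valence 4) → 2 H
  atom 14: C, bond orders sum to 1 (valence 4) → 3 H
  atom 15: aromatic c, 2 neighbours → 1 H
  atom 16: aromatic c, 3 neighbours → 0 H
  atom 17: aromatic c, 2 neighbours → 1 H
  atom 18: C, bond orders sum to 4 (valence 4) → 0 H
  atom 19: O, bond orders sum to 2 (valence 2) → 0 H
  atom 20: O, bond orders sum to 1 (valence 2) → 1 H
Totals → C:16, H:15, Cl:1, O:3.
In Hill order: C16H15ClO3.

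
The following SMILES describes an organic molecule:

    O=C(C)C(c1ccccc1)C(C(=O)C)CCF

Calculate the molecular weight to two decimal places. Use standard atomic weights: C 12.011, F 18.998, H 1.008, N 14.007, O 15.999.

First, the molecular formula is C14H17FO2 (counting implicit H from valence).
  C: 14 × 12.011 = 168.154
  F: 1 × 18.998 = 18.998
  H: 17 × 1.008 = 17.136
  O: 2 × 15.999 = 31.998
Sum: 14×12.011 + 1×18.998 + 17×1.008 + 2×15.999 = 236.286 → 236.29 g/mol.

236.29 g/mol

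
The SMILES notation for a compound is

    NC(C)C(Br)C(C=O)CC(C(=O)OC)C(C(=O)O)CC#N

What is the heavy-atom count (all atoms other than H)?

21

Every atom symbol written in the SMILES (organic subset) is one heavy atom; implicit H are not written.
Heavy atoms by element → Br:1, C:13, N:2, O:5.
Total: 21.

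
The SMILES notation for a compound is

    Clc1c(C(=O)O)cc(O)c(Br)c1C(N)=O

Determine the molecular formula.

C8H5BrClNO4

Walk through each heavy atom and fill implicit hydrogens from standard valence (C 4, N 3, O 2, S 2, halogen 1); for lowercase aromatic atoms, an aromatic c carries 1 H when it has two neighbours and 0 H with three, and aromatic n carries 0 H:
  atom 1: Cl (halogen, monovalent) → 0 H
  atom 2: aromatic c, 3 neighbours → 0 H
  atom 3: aromatic c, 3 neighbours → 0 H
  atom 4: C, bond orders sum to 4 (valence 4) → 0 H
  atom 5: O, bond orders sum to 2 (valence 2) → 0 H
  atom 6: O, bond orders sum to 1 (valence 2) → 1 H
  atom 7: aromatic c, 2 neighbours → 1 H
  atom 8: aromatic c, 3 neighbours → 0 H
  atom 9: O, bond orders sum to 1 (valence 2) → 1 H
  atom 10: aromatic c, 3 neighbours → 0 H
  atom 11: Br (halogen, monovalent) → 0 H
  atom 12: aromatic c, 3 neighbours → 0 H
  atom 13: C, bond orders sum to 4 (valence 4) → 0 H
  atom 14: N, bond orders sum to 1 (valence 3) → 2 H
  atom 15: O, bond orders sum to 2 (valence 2) → 0 H
Totals → C:8, H:5, Br:1, Cl:1, N:1, O:4.
In Hill order: C8H5BrClNO4.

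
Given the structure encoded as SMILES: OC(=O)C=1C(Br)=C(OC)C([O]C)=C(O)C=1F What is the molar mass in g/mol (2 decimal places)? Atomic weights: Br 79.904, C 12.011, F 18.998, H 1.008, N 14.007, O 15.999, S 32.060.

295.06 g/mol

First, the molecular formula is C9H8BrFO5 (counting implicit H from valence).
  Br: 1 × 79.904 = 79.904
  C: 9 × 12.011 = 108.099
  F: 1 × 18.998 = 18.998
  H: 8 × 1.008 = 8.064
  O: 5 × 15.999 = 79.995
Sum: 1×79.904 + 9×12.011 + 1×18.998 + 8×1.008 + 5×15.999 = 295.060 → 295.06 g/mol.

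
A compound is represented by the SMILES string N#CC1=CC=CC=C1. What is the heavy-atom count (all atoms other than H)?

Every atom symbol written in the SMILES (organic subset) is one heavy atom; implicit H are not written.
Heavy atoms by element → C:7, N:1.
Total: 8.

8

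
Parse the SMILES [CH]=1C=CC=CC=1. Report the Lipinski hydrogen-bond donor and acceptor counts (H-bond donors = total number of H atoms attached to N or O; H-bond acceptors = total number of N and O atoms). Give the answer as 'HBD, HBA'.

Donors: find every N or O and count the H atoms it carries.
  (no N or O atoms present)
Lipinski HBD = 0.
Acceptors: N atoms = 0, O atoms = 0 → HBA = 0.

0, 0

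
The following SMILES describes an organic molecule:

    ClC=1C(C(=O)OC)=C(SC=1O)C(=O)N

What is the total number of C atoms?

Count every carbon token in the SMILES (each C, including those in ring-closure positions and inside branches).
Carbon count: 7.

7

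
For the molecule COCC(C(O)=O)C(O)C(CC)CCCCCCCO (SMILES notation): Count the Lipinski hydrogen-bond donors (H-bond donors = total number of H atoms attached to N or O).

Donors: find every N or O and count the H atoms it carries.
  atom 2 (O): bond orders sum to 2 → 0 H
  atom 6 (O): bond orders sum to 1 → 1 H
  atom 7 (O): bond orders sum to 2 → 0 H
  atom 9 (O): bond orders sum to 1 → 1 H
  atom 20 (O): bond orders sum to 1 → 1 H
Lipinski HBD = 3.

3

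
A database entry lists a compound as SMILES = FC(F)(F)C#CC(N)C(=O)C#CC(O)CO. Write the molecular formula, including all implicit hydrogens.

C9H8F3NO3

Walk through each heavy atom and fill implicit hydrogens from standard valence (C 4, N 3, O 2, S 2, halogen 1):
  atom 1: F (halogen, monovalent) → 0 H
  atom 2: C, bond orders sum to 4 (valence 4) → 0 H
  atom 3: F (halogen, monovalent) → 0 H
  atom 4: F (halogen, monovalent) → 0 H
  atom 5: C, bond orders sum to 4 (valence 4) → 0 H
  atom 6: C, bond orders sum to 4 (valence 4) → 0 H
  atom 7: C, bond orders sum to 3 (valence 4) → 1 H
  atom 8: N, bond orders sum to 1 (valence 3) → 2 H
  atom 9: C, bond orders sum to 4 (valence 4) → 0 H
  atom 10: O, bond orders sum to 2 (valence 2) → 0 H
  atom 11: C, bond orders sum to 4 (valence 4) → 0 H
  atom 12: C, bond orders sum to 4 (valence 4) → 0 H
  atom 13: C, bond orders sum to 3 (valence 4) → 1 H
  atom 14: O, bond orders sum to 1 (valence 2) → 1 H
  atom 15: C, bond orders sum to 2 (valence 4) → 2 H
  atom 16: O, bond orders sum to 1 (valence 2) → 1 H
Totals → C:9, H:8, F:3, N:1, O:3.
In Hill order: C9H8F3NO3.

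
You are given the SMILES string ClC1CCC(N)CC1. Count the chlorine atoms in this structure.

Scan the SMILES for Cl atoms (remember two-letter symbols like Cl and Br are single atoms).
Chlorine count: 1.

1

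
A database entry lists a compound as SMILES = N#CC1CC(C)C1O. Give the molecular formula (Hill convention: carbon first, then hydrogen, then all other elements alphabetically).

Walk through each heavy atom and fill implicit hydrogens from standard valence (C 4, N 3, O 2, S 2, halogen 1):
  atom 1: N, bond orders sum to 3 (valence 3) → 0 H
  atom 2: C, bond orders sum to 4 (valence 4) → 0 H
  atom 3: C, bond orders sum to 3 (valence 4) → 1 H
  atom 4: C, bond orders sum to 2 (valence 4) → 2 H
  atom 5: C, bond orders sum to 3 (valence 4) → 1 H
  atom 6: C, bond orders sum to 1 (valence 4) → 3 H
  atom 7: C, bond orders sum to 3 (valence 4) → 1 H
  atom 8: O, bond orders sum to 1 (valence 2) → 1 H
Totals → C:6, H:9, N:1, O:1.

C6H9NO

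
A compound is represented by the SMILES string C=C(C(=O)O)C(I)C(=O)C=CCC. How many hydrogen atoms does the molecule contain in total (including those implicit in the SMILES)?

11

Walk through each heavy atom and fill implicit hydrogens from standard valence (C 4, N 3, O 2, S 2, halogen 1):
  atom 1: C, bond orders sum to 2 (valence 4) → 2 H
  atom 2: C, bond orders sum to 4 (valence 4) → 0 H
  atom 3: C, bond orders sum to 4 (valence 4) → 0 H
  atom 4: O, bond orders sum to 2 (valence 2) → 0 H
  atom 5: O, bond orders sum to 1 (valence 2) → 1 H
  atom 6: C, bond orders sum to 3 (valence 4) → 1 H
  atom 7: I (halogen, monovalent) → 0 H
  atom 8: C, bond orders sum to 4 (valence 4) → 0 H
  atom 9: O, bond orders sum to 2 (valence 2) → 0 H
  atom 10: C, bond orders sum to 3 (valence 4) → 1 H
  atom 11: C, bond orders sum to 3 (valence 4) → 1 H
  atom 12: C, bond orders sum to 2 (valence 4) → 2 H
  atom 13: C, bond orders sum to 1 (valence 4) → 3 H
Total hydrogens: 11.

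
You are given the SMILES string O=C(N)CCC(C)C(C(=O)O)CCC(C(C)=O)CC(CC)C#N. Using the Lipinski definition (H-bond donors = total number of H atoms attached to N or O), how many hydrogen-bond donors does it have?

Donors: find every N or O and count the H atoms it carries.
  atom 1 (O): bond orders sum to 2 → 0 H
  atom 3 (N): bond orders sum to 1 → 2 H
  atom 10 (O): bond orders sum to 2 → 0 H
  atom 11 (O): bond orders sum to 1 → 1 H
  atom 17 (O): bond orders sum to 2 → 0 H
  atom 23 (N): bond orders sum to 3 → 0 H
Lipinski HBD = 3.

3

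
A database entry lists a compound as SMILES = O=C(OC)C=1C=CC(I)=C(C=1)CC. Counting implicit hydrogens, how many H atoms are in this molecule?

11

Walk through each heavy atom and fill implicit hydrogens from standard valence (C 4, N 3, O 2, S 2, halogen 1):
  atom 1: O, bond orders sum to 2 (valence 2) → 0 H
  atom 2: C, bond orders sum to 4 (valence 4) → 0 H
  atom 3: O, bond orders sum to 2 (valence 2) → 0 H
  atom 4: C, bond orders sum to 1 (valence 4) → 3 H
  atom 5: C, bond orders sum to 4 (valence 4) → 0 H
  atom 6: C, bond orders sum to 3 (valence 4) → 1 H
  atom 7: C, bond orders sum to 3 (valence 4) → 1 H
  atom 8: C, bond orders sum to 4 (valence 4) → 0 H
  atom 9: I (halogen, monovalent) → 0 H
  atom 10: C, bond orders sum to 4 (valence 4) → 0 H
  atom 11: C, bond orders sum to 3 (valence 4) → 1 H
  atom 12: C, bond orders sum to 2 (valence 4) → 2 H
  atom 13: C, bond orders sum to 1 (valence 4) → 3 H
Total hydrogens: 11.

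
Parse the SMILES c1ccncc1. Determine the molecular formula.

C5H5N

Walk through each heavy atom and fill implicit hydrogens from standard valence (C 4, N 3, O 2, S 2, halogen 1); for lowercase aromatic atoms, an aromatic c carries 1 H when it has two neighbours and 0 H with three, and aromatic n carries 0 H:
  atom 1: aromatic c, 2 neighbours → 1 H
  atom 2: aromatic c, 2 neighbours → 1 H
  atom 3: aromatic c, 2 neighbours → 1 H
  atom 4: aromatic n, 2 neighbours → 0 H
  atom 5: aromatic c, 2 neighbours → 1 H
  atom 6: aromatic c, 2 neighbours → 1 H
Totals → C:5, H:5, N:1.
In Hill order: C5H5N.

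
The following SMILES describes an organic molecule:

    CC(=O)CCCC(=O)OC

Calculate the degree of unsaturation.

Molecular formula: C7H12O3.
DoU = (2C + 2 + N − H − X) / 2, where X is the halogen count and O/S are ignored.
    = (2·7 + 2 + 0 − 12 − 0) / 2 = 4 / 2 = 2.

2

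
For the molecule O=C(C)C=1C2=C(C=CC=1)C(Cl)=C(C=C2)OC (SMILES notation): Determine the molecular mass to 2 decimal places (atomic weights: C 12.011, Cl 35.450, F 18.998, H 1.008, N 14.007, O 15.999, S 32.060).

234.68 g/mol

First, the molecular formula is C13H11ClO2 (counting implicit H from valence).
  C: 13 × 12.011 = 156.143
  Cl: 1 × 35.450 = 35.450
  H: 11 × 1.008 = 11.088
  O: 2 × 15.999 = 31.998
Sum: 13×12.011 + 1×35.450 + 11×1.008 + 2×15.999 = 234.679 → 234.68 g/mol.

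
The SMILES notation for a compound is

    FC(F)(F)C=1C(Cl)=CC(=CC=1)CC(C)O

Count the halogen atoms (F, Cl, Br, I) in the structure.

4

Halogen atoms appear at heavy-atom positions 1, 3, 4, 7 (1×Cl, 3×F).
Other groups present: 1 hydroxyl.
Halogen count: 4.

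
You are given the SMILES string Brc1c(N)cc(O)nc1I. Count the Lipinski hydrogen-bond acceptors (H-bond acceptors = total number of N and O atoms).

3

N atoms: 2; O atoms: 1.
Lipinski HBA = 2 + 1 = 3.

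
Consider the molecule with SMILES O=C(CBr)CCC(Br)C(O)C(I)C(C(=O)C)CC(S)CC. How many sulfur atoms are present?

1

Scan the SMILES for S atoms (remember two-letter symbols like Cl and Br are single atoms).
Sulfur count: 1.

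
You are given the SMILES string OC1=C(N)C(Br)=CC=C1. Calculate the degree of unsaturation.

4

Molecular formula: C6H6BrNO.
DoU = (2C + 2 + N − H − X) / 2, where X is the halogen count and O/S are ignored.
    = (2·6 + 2 + 1 − 6 − 1) / 2 = 8 / 2 = 4.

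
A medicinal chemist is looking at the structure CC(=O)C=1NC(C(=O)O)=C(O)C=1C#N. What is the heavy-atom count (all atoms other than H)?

Every atom symbol written in the SMILES (organic subset) is one heavy atom; implicit H are not written.
Heavy atoms by element → C:8, N:2, O:4.
Total: 14.

14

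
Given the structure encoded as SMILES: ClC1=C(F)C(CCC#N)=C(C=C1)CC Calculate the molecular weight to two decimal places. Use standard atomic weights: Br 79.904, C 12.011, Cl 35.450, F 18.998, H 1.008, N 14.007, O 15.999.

First, the molecular formula is C11H11ClFN (counting implicit H from valence).
  C: 11 × 12.011 = 132.121
  Cl: 1 × 35.450 = 35.450
  F: 1 × 18.998 = 18.998
  H: 11 × 1.008 = 11.088
  N: 1 × 14.007 = 14.007
Sum: 11×12.011 + 1×35.450 + 1×18.998 + 11×1.008 + 1×14.007 = 211.664 → 211.66 g/mol.

211.66 g/mol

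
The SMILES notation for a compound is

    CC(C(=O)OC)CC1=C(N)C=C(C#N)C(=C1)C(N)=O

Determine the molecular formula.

Walk through each heavy atom and fill implicit hydrogens from standard valence (C 4, N 3, O 2, S 2, halogen 1):
  atom 1: C, bond orders sum to 1 (valence 4) → 3 H
  atom 2: C, bond orders sum to 3 (valence 4) → 1 H
  atom 3: C, bond orders sum to 4 (valence 4) → 0 H
  atom 4: O, bond orders sum to 2 (valence 2) → 0 H
  atom 5: O, bond orders sum to 2 (valence 2) → 0 H
  atom 6: C, bond orders sum to 1 (valence 4) → 3 H
  atom 7: C, bond orders sum to 2 (valence 4) → 2 H
  atom 8: C, bond orders sum to 4 (valence 4) → 0 H
  atom 9: C, bond orders sum to 4 (valence 4) → 0 H
  atom 10: N, bond orders sum to 1 (valence 3) → 2 H
  atom 11: C, bond orders sum to 3 (valence 4) → 1 H
  atom 12: C, bond orders sum to 4 (valence 4) → 0 H
  atom 13: C, bond orders sum to 4 (valence 4) → 0 H
  atom 14: N, bond orders sum to 3 (valence 3) → 0 H
  atom 15: C, bond orders sum to 4 (valence 4) → 0 H
  atom 16: C, bond orders sum to 3 (valence 4) → 1 H
  atom 17: C, bond orders sum to 4 (valence 4) → 0 H
  atom 18: N, bond orders sum to 1 (valence 3) → 2 H
  atom 19: O, bond orders sum to 2 (valence 2) → 0 H
Totals → C:13, H:15, N:3, O:3.

C13H15N3O3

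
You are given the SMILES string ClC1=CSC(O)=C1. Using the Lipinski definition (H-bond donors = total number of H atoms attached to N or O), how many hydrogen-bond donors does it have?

1

Donors: find every N or O and count the H atoms it carries.
  atom 6 (O): bond orders sum to 1 → 1 H
Lipinski HBD = 1.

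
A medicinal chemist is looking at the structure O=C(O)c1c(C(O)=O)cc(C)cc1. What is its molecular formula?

C9H8O4

Walk through each heavy atom and fill implicit hydrogens from standard valence (C 4, N 3, O 2, S 2, halogen 1); for lowercase aromatic atoms, an aromatic c carries 1 H when it has two neighbours and 0 H with three, and aromatic n carries 0 H:
  atom 1: O, bond orders sum to 2 (valence 2) → 0 H
  atom 2: C, bond orders sum to 4 (valence 4) → 0 H
  atom 3: O, bond orders sum to 1 (valence 2) → 1 H
  atom 4: aromatic c, 3 neighbours → 0 H
  atom 5: aromatic c, 3 neighbours → 0 H
  atom 6: C, bond orders sum to 4 (valence 4) → 0 H
  atom 7: O, bond orders sum to 1 (valence 2) → 1 H
  atom 8: O, bond orders sum to 2 (valence 2) → 0 H
  atom 9: aromatic c, 2 neighbours → 1 H
  atom 10: aromatic c, 3 neighbours → 0 H
  atom 11: C, bond orders sum to 1 (valence 4) → 3 H
  atom 12: aromatic c, 2 neighbours → 1 H
  atom 13: aromatic c, 2 neighbours → 1 H
Totals → C:9, H:8, O:4.
In Hill order: C9H8O4.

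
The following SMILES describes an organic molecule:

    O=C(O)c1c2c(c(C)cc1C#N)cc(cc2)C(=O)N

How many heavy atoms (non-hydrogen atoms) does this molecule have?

Every atom symbol written in the SMILES (organic subset) is one heavy atom; implicit H are not written.
Heavy atoms by element → C:14, N:2, O:3.
Total: 19.

19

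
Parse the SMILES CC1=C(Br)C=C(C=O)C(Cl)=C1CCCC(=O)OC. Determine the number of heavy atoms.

Every atom symbol written in the SMILES (organic subset) is one heavy atom; implicit H are not written.
Heavy atoms by element → Br:1, C:13, Cl:1, O:3.
Total: 18.

18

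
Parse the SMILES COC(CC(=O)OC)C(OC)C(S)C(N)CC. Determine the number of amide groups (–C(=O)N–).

0

Scan the SMILES for the amide motif — none present.
Groups that are present: 1 ester, 2 ether, 1 primary amine, 1 thiol.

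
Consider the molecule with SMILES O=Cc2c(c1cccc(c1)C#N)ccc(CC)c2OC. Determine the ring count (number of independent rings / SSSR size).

2

In SMILES, each pair of matching ring-closure digits denotes one ring-closing bond; the number of such bonds equals the number of independent rings.
Ring-closure bonds here: 2.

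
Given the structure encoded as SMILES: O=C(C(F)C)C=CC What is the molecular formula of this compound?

Walk through each heavy atom and fill implicit hydrogens from standard valence (C 4, N 3, O 2, S 2, halogen 1):
  atom 1: O, bond orders sum to 2 (valence 2) → 0 H
  atom 2: C, bond orders sum to 4 (valence 4) → 0 H
  atom 3: C, bond orders sum to 3 (valence 4) → 1 H
  atom 4: F (halogen, monovalent) → 0 H
  atom 5: C, bond orders sum to 1 (valence 4) → 3 H
  atom 6: C, bond orders sum to 3 (valence 4) → 1 H
  atom 7: C, bond orders sum to 3 (valence 4) → 1 H
  atom 8: C, bond orders sum to 1 (valence 4) → 3 H
Totals → C:6, H:9, F:1, O:1.
In Hill order: C6H9FO.

C6H9FO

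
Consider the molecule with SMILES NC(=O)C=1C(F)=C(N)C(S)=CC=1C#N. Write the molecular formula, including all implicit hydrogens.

Walk through each heavy atom and fill implicit hydrogens from standard valence (C 4, N 3, O 2, S 2, halogen 1):
  atom 1: N, bond orders sum to 1 (valence 3) → 2 H
  atom 2: C, bond orders sum to 4 (valence 4) → 0 H
  atom 3: O, bond orders sum to 2 (valence 2) → 0 H
  atom 4: C, bond orders sum to 4 (valence 4) → 0 H
  atom 5: C, bond orders sum to 4 (valence 4) → 0 H
  atom 6: F (halogen, monovalent) → 0 H
  atom 7: C, bond orders sum to 4 (valence 4) → 0 H
  atom 8: N, bond orders sum to 1 (valence 3) → 2 H
  atom 9: C, bond orders sum to 4 (valence 4) → 0 H
  atom 10: S, bond orders sum to 1 (valence 2) → 1 H
  atom 11: C, bond orders sum to 3 (valence 4) → 1 H
  atom 12: C, bond orders sum to 4 (valence 4) → 0 H
  atom 13: C, bond orders sum to 4 (valence 4) → 0 H
  atom 14: N, bond orders sum to 3 (valence 3) → 0 H
Totals → C:8, H:6, F:1, N:3, O:1, S:1.

C8H6FN3OS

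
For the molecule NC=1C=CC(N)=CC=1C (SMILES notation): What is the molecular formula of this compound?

C7H10N2

Walk through each heavy atom and fill implicit hydrogens from standard valence (C 4, N 3, O 2, S 2, halogen 1):
  atom 1: N, bond orders sum to 1 (valence 3) → 2 H
  atom 2: C, bond orders sum to 4 (valence 4) → 0 H
  atom 3: C, bond orders sum to 3 (valence 4) → 1 H
  atom 4: C, bond orders sum to 3 (valence 4) → 1 H
  atom 5: C, bond orders sum to 4 (valence 4) → 0 H
  atom 6: N, bond orders sum to 1 (valence 3) → 2 H
  atom 7: C, bond orders sum to 3 (valence 4) → 1 H
  atom 8: C, bond orders sum to 4 (valence 4) → 0 H
  atom 9: C, bond orders sum to 1 (valence 4) → 3 H
Totals → C:7, H:10, N:2.
In Hill order: C7H10N2.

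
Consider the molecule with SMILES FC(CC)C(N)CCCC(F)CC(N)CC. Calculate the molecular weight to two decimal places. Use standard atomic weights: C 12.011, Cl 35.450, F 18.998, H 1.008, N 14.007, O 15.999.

236.35 g/mol

First, the molecular formula is C12H26F2N2 (counting implicit H from valence).
  C: 12 × 12.011 = 144.132
  F: 2 × 18.998 = 37.996
  H: 26 × 1.008 = 26.208
  N: 2 × 14.007 = 28.014
Sum: 12×12.011 + 2×18.998 + 26×1.008 + 2×14.007 = 236.350 → 236.35 g/mol.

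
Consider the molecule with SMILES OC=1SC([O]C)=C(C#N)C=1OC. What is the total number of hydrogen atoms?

7

Walk through each heavy atom and fill implicit hydrogens from standard valence (C 4, N 3, O 2, S 2, halogen 1):
  atom 1: O, bond orders sum to 1 (valence 2) → 1 H
  atom 2: C, bond orders sum to 4 (valence 4) → 0 H
  atom 3: S, bond orders sum to 2 (valence 2) → 0 H
  atom 4: C, bond orders sum to 4 (valence 4) → 0 H
  atom 5: O with explicit H count 0
  atom 6: C, bond orders sum to 1 (valence 4) → 3 H
  atom 7: C, bond orders sum to 4 (valence 4) → 0 H
  atom 8: C, bond orders sum to 4 (valence 4) → 0 H
  atom 9: N, bond orders sum to 3 (valence 3) → 0 H
  atom 10: C, bond orders sum to 4 (valence 4) → 0 H
  atom 11: O, bond orders sum to 2 (valence 2) → 0 H
  atom 12: C, bond orders sum to 1 (valence 4) → 3 H
Total hydrogens: 7.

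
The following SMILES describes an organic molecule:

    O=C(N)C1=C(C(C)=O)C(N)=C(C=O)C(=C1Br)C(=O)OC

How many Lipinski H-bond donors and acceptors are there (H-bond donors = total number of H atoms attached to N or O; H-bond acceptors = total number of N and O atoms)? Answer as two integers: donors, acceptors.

Donors: find every N or O and count the H atoms it carries.
  atom 1 (O): bond orders sum to 2 → 0 H
  atom 3 (N): bond orders sum to 1 → 2 H
  atom 8 (O): bond orders sum to 2 → 0 H
  atom 10 (N): bond orders sum to 1 → 2 H
  atom 13 (O): bond orders sum to 2 → 0 H
  atom 18 (O): bond orders sum to 2 → 0 H
  atom 19 (O): bond orders sum to 2 → 0 H
Lipinski HBD = 4.
Acceptors: N atoms = 2, O atoms = 5 → HBA = 7.

4, 7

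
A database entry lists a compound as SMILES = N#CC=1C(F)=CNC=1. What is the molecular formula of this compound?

Walk through each heavy atom and fill implicit hydrogens from standard valence (C 4, N 3, O 2, S 2, halogen 1):
  atom 1: N, bond orders sum to 3 (valence 3) → 0 H
  atom 2: C, bond orders sum to 4 (valence 4) → 0 H
  atom 3: C, bond orders sum to 4 (valence 4) → 0 H
  atom 4: C, bond orders sum to 4 (valence 4) → 0 H
  atom 5: F (halogen, monovalent) → 0 H
  atom 6: C, bond orders sum to 3 (valence 4) → 1 H
  atom 7: N, bond orders sum to 2 (valence 3) → 1 H
  atom 8: C, bond orders sum to 3 (valence 4) → 1 H
Totals → C:5, H:3, F:1, N:2.
In Hill order: C5H3FN2.

C5H3FN2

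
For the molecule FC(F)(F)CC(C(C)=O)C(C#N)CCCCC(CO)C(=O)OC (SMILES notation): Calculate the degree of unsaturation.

4

Molecular formula: C15H22F3NO4.
DoU = (2C + 2 + N − H − X) / 2, where X is the halogen count and O/S are ignored.
    = (2·15 + 2 + 1 − 22 − 3) / 2 = 8 / 2 = 4.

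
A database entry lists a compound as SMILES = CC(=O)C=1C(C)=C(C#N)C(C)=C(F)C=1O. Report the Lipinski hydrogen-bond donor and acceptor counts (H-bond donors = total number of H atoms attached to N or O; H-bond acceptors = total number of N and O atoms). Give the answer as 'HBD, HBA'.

Donors: find every N or O and count the H atoms it carries.
  atom 3 (O): bond orders sum to 2 → 0 H
  atom 9 (N): bond orders sum to 3 → 0 H
  atom 15 (O): bond orders sum to 1 → 1 H
Lipinski HBD = 1.
Acceptors: N atoms = 1, O atoms = 2 → HBA = 3.

1, 3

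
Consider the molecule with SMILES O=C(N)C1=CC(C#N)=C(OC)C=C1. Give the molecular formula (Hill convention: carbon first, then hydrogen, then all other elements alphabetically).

C9H8N2O2

Walk through each heavy atom and fill implicit hydrogens from standard valence (C 4, N 3, O 2, S 2, halogen 1):
  atom 1: O, bond orders sum to 2 (valence 2) → 0 H
  atom 2: C, bond orders sum to 4 (valence 4) → 0 H
  atom 3: N, bond orders sum to 1 (valence 3) → 2 H
  atom 4: C, bond orders sum to 4 (valence 4) → 0 H
  atom 5: C, bond orders sum to 3 (valence 4) → 1 H
  atom 6: C, bond orders sum to 4 (valence 4) → 0 H
  atom 7: C, bond orders sum to 4 (valence 4) → 0 H
  atom 8: N, bond orders sum to 3 (valence 3) → 0 H
  atom 9: C, bond orders sum to 4 (valence 4) → 0 H
  atom 10: O, bond orders sum to 2 (valence 2) → 0 H
  atom 11: C, bond orders sum to 1 (valence 4) → 3 H
  atom 12: C, bond orders sum to 3 (valence 4) → 1 H
  atom 13: C, bond orders sum to 3 (valence 4) → 1 H
Totals → C:9, H:8, N:2, O:2.
In Hill order: C9H8N2O2.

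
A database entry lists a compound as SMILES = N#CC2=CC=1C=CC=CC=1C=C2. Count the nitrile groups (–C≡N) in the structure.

The nitrile motif appears at heavy-atom position 2 in the SMILES.
Nitrile count: 1.

1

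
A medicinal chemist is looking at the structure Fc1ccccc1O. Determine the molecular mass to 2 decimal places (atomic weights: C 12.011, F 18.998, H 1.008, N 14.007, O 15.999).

First, the molecular formula is C6H5FO (counting implicit H from valence).
  C: 6 × 12.011 = 72.066
  F: 1 × 18.998 = 18.998
  H: 5 × 1.008 = 5.040
  O: 1 × 15.999 = 15.999
Sum: 6×12.011 + 1×18.998 + 5×1.008 + 1×15.999 = 112.103 → 112.10 g/mol.

112.10 g/mol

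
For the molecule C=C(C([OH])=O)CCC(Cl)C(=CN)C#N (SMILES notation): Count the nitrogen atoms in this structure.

Scan the SMILES for N atoms (remember two-letter symbols like Cl and Br are single atoms).
Nitrogen count: 2.

2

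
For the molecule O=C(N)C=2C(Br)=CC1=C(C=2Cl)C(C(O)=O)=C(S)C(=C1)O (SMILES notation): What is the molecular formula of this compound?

C12H7BrClNO4S

Walk through each heavy atom and fill implicit hydrogens from standard valence (C 4, N 3, O 2, S 2, halogen 1):
  atom 1: O, bond orders sum to 2 (valence 2) → 0 H
  atom 2: C, bond orders sum to 4 (valence 4) → 0 H
  atom 3: N, bond orders sum to 1 (valence 3) → 2 H
  atom 4: C, bond orders sum to 4 (valence 4) → 0 H
  atom 5: C, bond orders sum to 4 (valence 4) → 0 H
  atom 6: Br (halogen, monovalent) → 0 H
  atom 7: C, bond orders sum to 3 (valence 4) → 1 H
  atom 8: C, bond orders sum to 4 (valence 4) → 0 H
  atom 9: C, bond orders sum to 4 (valence 4) → 0 H
  atom 10: C, bond orders sum to 4 (valence 4) → 0 H
  atom 11: Cl (halogen, monovalent) → 0 H
  atom 12: C, bond orders sum to 4 (valence 4) → 0 H
  atom 13: C, bond orders sum to 4 (valence 4) → 0 H
  atom 14: O, bond orders sum to 1 (valence 2) → 1 H
  atom 15: O, bond orders sum to 2 (valence 2) → 0 H
  atom 16: C, bond orders sum to 4 (valence 4) → 0 H
  atom 17: S, bond orders sum to 1 (valence 2) → 1 H
  atom 18: C, bond orders sum to 4 (valence 4) → 0 H
  atom 19: C, bond orders sum to 3 (valence 4) → 1 H
  atom 20: O, bond orders sum to 1 (valence 2) → 1 H
Totals → C:12, H:7, Br:1, Cl:1, N:1, O:4, S:1.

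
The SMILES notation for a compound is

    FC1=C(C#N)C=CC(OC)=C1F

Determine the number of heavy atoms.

Every atom symbol written in the SMILES (organic subset) is one heavy atom; implicit H are not written.
Heavy atoms by element → C:8, F:2, N:1, O:1.
Total: 12.

12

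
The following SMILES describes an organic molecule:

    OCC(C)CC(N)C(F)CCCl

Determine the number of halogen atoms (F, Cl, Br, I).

Halogen atoms appear at heavy-atom positions 9, 12 (1×Cl, 1×F).
Other groups present: 1 hydroxyl, 1 primary amine.
Halogen count: 2.

2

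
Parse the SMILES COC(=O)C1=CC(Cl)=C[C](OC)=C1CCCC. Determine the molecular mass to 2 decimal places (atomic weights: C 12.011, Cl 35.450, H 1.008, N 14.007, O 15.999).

256.73 g/mol

First, the molecular formula is C13H17ClO3 (counting implicit H from valence).
  C: 13 × 12.011 = 156.143
  Cl: 1 × 35.450 = 35.450
  H: 17 × 1.008 = 17.136
  O: 3 × 15.999 = 47.997
Sum: 13×12.011 + 1×35.450 + 17×1.008 + 3×15.999 = 256.726 → 256.73 g/mol.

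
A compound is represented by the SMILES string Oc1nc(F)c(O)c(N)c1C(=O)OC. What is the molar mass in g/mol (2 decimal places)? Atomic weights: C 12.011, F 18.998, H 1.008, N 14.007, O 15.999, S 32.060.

202.14 g/mol

First, the molecular formula is C7H7FN2O4 (counting implicit H from valence).
  C: 7 × 12.011 = 84.077
  F: 1 × 18.998 = 18.998
  H: 7 × 1.008 = 7.056
  N: 2 × 14.007 = 28.014
  O: 4 × 15.999 = 63.996
Sum: 7×12.011 + 1×18.998 + 7×1.008 + 2×14.007 + 4×15.999 = 202.141 → 202.14 g/mol.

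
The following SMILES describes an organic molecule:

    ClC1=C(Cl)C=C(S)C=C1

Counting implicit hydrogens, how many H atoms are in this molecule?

4

Walk through each heavy atom and fill implicit hydrogens from standard valence (C 4, N 3, O 2, S 2, halogen 1):
  atom 1: Cl (halogen, monovalent) → 0 H
  atom 2: C, bond orders sum to 4 (valence 4) → 0 H
  atom 3: C, bond orders sum to 4 (valence 4) → 0 H
  atom 4: Cl (halogen, monovalent) → 0 H
  atom 5: C, bond orders sum to 3 (valence 4) → 1 H
  atom 6: C, bond orders sum to 4 (valence 4) → 0 H
  atom 7: S, bond orders sum to 1 (valence 2) → 1 H
  atom 8: C, bond orders sum to 3 (valence 4) → 1 H
  atom 9: C, bond orders sum to 3 (valence 4) → 1 H
Total hydrogens: 4.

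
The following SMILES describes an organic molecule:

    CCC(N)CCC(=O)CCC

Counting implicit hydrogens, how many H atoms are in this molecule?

Walk through each heavy atom and fill implicit hydrogens from standard valence (C 4, N 3, O 2, S 2, halogen 1):
  atom 1: C, bond orders sum to 1 (valence 4) → 3 H
  atom 2: C, bond orders sum to 2 (valence 4) → 2 H
  atom 3: C, bond orders sum to 3 (valence 4) → 1 H
  atom 4: N, bond orders sum to 1 (valence 3) → 2 H
  atom 5: C, bond orders sum to 2 (valence 4) → 2 H
  atom 6: C, bond orders sum to 2 (valence 4) → 2 H
  atom 7: C, bond orders sum to 4 (valence 4) → 0 H
  atom 8: O, bond orders sum to 2 (valence 2) → 0 H
  atom 9: C, bond orders sum to 2 (valence 4) → 2 H
  atom 10: C, bond orders sum to 2 (valence 4) → 2 H
  atom 11: C, bond orders sum to 1 (valence 4) → 3 H
Total hydrogens: 19.

19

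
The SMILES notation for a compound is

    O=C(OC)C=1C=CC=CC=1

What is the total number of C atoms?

Count every carbon token in the SMILES (each C, including those in ring-closure positions and inside branches).
Carbon count: 8.

8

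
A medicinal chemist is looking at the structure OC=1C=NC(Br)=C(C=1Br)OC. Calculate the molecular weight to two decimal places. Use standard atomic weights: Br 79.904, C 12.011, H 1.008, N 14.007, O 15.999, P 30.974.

282.92 g/mol

First, the molecular formula is C6H5Br2NO2 (counting implicit H from valence).
  Br: 2 × 79.904 = 159.808
  C: 6 × 12.011 = 72.066
  H: 5 × 1.008 = 5.040
  N: 1 × 14.007 = 14.007
  O: 2 × 15.999 = 31.998
Sum: 2×79.904 + 6×12.011 + 5×1.008 + 1×14.007 + 2×15.999 = 282.919 → 282.92 g/mol.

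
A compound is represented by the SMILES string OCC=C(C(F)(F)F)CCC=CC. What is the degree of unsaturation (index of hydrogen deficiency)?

Degree of unsaturation = (number of rings) + (number of π bonds).
Ring closures in the SMILES: 0.
π bonds: 2 double bonds (each 1 DoU) → 2 DoU from unsaturation.
Total DoU = 0 + 2 = 2.

2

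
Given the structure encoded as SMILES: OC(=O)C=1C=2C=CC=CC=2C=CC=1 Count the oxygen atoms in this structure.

2

Scan the SMILES for O atoms (remember two-letter symbols like Cl and Br are single atoms).
Oxygen count: 2.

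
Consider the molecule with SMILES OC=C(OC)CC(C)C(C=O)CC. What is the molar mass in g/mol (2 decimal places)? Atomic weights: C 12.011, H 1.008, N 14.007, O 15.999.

First, the molecular formula is C10H18O3 (counting implicit H from valence).
  C: 10 × 12.011 = 120.110
  H: 18 × 1.008 = 18.144
  O: 3 × 15.999 = 47.997
Sum: 10×12.011 + 18×1.008 + 3×15.999 = 186.251 → 186.25 g/mol.

186.25 g/mol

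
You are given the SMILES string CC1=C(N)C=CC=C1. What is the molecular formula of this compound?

Walk through each heavy atom and fill implicit hydrogens from standard valence (C 4, N 3, O 2, S 2, halogen 1):
  atom 1: C, bond orders sum to 1 (valence 4) → 3 H
  atom 2: C, bond orders sum to 4 (valence 4) → 0 H
  atom 3: C, bond orders sum to 4 (valence 4) → 0 H
  atom 4: N, bond orders sum to 1 (valence 3) → 2 H
  atom 5: C, bond orders sum to 3 (valence 4) → 1 H
  atom 6: C, bond orders sum to 3 (valence 4) → 1 H
  atom 7: C, bond orders sum to 3 (valence 4) → 1 H
  atom 8: C, bond orders sum to 3 (valence 4) → 1 H
Totals → C:7, H:9, N:1.
In Hill order: C7H9N.

C7H9N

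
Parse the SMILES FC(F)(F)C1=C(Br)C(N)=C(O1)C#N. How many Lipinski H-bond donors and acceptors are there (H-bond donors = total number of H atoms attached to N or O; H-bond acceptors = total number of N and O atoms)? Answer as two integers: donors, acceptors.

2, 3

Donors: find every N or O and count the H atoms it carries.
  atom 9 (N): bond orders sum to 1 → 2 H
  atom 11 (O): bond orders sum to 2 → 0 H
  atom 13 (N): bond orders sum to 3 → 0 H
Lipinski HBD = 2.
Acceptors: N atoms = 2, O atoms = 1 → HBA = 3.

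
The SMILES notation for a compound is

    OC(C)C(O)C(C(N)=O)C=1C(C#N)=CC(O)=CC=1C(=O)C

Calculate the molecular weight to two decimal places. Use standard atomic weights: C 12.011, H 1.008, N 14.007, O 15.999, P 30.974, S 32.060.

First, the molecular formula is C14H16N2O5 (counting implicit H from valence).
  C: 14 × 12.011 = 168.154
  H: 16 × 1.008 = 16.128
  N: 2 × 14.007 = 28.014
  O: 5 × 15.999 = 79.995
Sum: 14×12.011 + 16×1.008 + 2×14.007 + 5×15.999 = 292.291 → 292.29 g/mol.

292.29 g/mol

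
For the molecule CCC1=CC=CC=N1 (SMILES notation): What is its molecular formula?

Walk through each heavy atom and fill implicit hydrogens from standard valence (C 4, N 3, O 2, S 2, halogen 1):
  atom 1: C, bond orders sum to 1 (valence 4) → 3 H
  atom 2: C, bond orders sum to 2 (valence 4) → 2 H
  atom 3: C, bond orders sum to 4 (valence 4) → 0 H
  atom 4: C, bond orders sum to 3 (valence 4) → 1 H
  atom 5: C, bond orders sum to 3 (valence 4) → 1 H
  atom 6: C, bond orders sum to 3 (valence 4) → 1 H
  atom 7: C, bond orders sum to 3 (valence 4) → 1 H
  atom 8: N, bond orders sum to 3 (valence 3) → 0 H
Totals → C:7, H:9, N:1.

C7H9N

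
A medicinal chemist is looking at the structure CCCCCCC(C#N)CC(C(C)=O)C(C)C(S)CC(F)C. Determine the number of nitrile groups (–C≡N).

The nitrile motif appears at heavy-atom position 8 in the SMILES.
Other groups present: 1 ketone, 1 thiol.
Nitrile count: 1.

1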